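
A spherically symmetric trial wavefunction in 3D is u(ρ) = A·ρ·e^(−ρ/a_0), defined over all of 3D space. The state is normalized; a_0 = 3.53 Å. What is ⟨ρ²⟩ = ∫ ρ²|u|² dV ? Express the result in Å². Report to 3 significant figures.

The expectation value is the |u|²-weighted average of ρ^2: ∫ ρ^2|u|² 4πρ² dρ.
Evaluating both integrals, ⟨ρ²⟩ = 15·a_0^2/2.
Putting a_0 = 3.53 gives 93.46.

⟨ρ^2⟩ ≈ 93.5 Å^2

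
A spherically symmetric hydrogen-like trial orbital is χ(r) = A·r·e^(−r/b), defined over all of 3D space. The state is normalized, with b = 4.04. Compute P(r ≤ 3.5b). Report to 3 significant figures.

P = ∫ |χ|² 4πr² dr over r ≤ 3.5b.
Normalization gives A² = 1/(3·π·b^5).
Substituting u = r/b, A², 4π and the length scale all cancel in the ratio: P = ∫_{0}^{3.5} u^4·e^(-2·u) du / ∫_{0}^{∞} u^4·e^(-2·u) du.
Using ∫ u^4·e^(-2·u) du = -(u^4/2 + u^3 + 3·u^2/2 + 3·u/2 + 3/4)·e^(-2·u), the numerator is 3/4 - 4553·e^(-7)/32 and the denominator is 3/4.
Taking the ratio yields P = 0.8270.

P ≈ 0.827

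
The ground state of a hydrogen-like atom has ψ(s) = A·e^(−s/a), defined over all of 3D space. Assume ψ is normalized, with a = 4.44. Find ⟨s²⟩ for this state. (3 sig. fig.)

⟨s²⟩ = ∫ s^2 |ψ|² 4πs² ds over the full domain.
Evaluating both integrals, ⟨s²⟩ = 3·a^2.
With a = 4.44, ⟨s^2⟩ = 59.14.

⟨s^2⟩ ≈ 59.1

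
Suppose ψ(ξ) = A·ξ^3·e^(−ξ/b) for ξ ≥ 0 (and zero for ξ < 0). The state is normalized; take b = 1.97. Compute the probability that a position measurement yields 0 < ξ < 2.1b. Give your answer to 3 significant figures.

P ≈ 0.133

|ψ|² is the probability density, so P = ∫_{0}^{2.1b} |ψ|² dξ.
The normalization integral ∫|ψ|²dξ over the whole domain equals 45·b^7/8·A², and A² cancels in the ratio.
Substituting u = ξ/b, A² and the length scale cancel in the ratio: P = ∫_{0}^{2.1} u^6·e^(-2·u) du / ∫_{0}^{∞} u^6·e^(-2·u) du.
An antiderivative of u^6·e^(-2·u) is -(4·u^6 + 12·u^5 + 30·u^4 + 60·u^3 + 90·u^2 + 90·u + 45)·e^(-2·u)/8; evaluating from 0 to 2.1 gives ≈ 0.74552, while the full integral is 45/8.
This works out to P = 0.1325.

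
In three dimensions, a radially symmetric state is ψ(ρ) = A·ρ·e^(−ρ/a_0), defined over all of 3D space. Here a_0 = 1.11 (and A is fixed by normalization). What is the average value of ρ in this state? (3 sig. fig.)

By definition ⟨ρ⟩ = ∫ ρ |ψ(ρ)|² 4πρ² dρ.
Since the A² factors cancel between numerator and denominator, ⟨ρ⟩ = 5·a_0/2.
Putting a_0 = 1.11 gives 2.775.

⟨ρ⟩ ≈ 2.78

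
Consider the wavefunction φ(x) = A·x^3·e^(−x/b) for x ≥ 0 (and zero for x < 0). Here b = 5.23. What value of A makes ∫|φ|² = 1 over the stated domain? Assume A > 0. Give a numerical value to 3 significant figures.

Normalization requires ∫|φ|² dx = 1, integrated from 0 to ∞.
Recall ∫₀^∞ x^m e^(−x/β) dx = m!·β^(m+1), with φ = A·x^3·e^(−x/b), the integral evaluates to A²·[45·b^7/8].
With b = 5.23: A² = 0.000001661 and A = 0.001289.

A ≈ 0.00129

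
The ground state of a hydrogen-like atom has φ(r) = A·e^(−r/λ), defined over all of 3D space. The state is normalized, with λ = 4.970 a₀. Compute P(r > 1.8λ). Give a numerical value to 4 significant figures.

P ≈ 0.3027

Integrate the radial probability density 4πr²|φ|² over r > 1.8λ.
The full normalization integral is A²·[π·λ^3] = 1, fixing A².
Substituting u = r/λ, A², 4π and the length scale all cancel in the ratio: P = ∫_{1.8}^{∞} u^2·e^(-2·u) du / ∫_{0}^{∞} u^2·e^(-2·u) du.
With ∫ u^2·e^(-2·u) du = -(2·u^2 + 2·u + 1)·e^(-2·u)/4 + C, the region integral is 277·e^(-18/5)/100 and the full one is 1/4.
Taking the ratio yields P = 0.30275.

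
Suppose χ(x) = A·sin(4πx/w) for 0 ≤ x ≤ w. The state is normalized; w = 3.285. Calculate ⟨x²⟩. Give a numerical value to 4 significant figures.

⟨x^2⟩ ≈ 3.563

The expectation value is the |χ|²-weighted average of x^2: ∫ x^2|χ|² dx.
With ∫₀^w sin²(nπx/w) dx = w/2, since the A² factors cancel between numerator and denominator, ⟨x²⟩ = -w^2/(32·π^2) + w^2/3.
Putting w = 3.285 gives 3.5629.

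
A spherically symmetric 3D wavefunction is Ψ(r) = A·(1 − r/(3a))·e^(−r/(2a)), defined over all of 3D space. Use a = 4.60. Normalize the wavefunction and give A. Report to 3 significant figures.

A ≈ 0.0350

The normalization condition is ∫|Ψ|² 4πr² dr = 1 from 0 to ∞.
(Spherical symmetry: dV = 4πr² dr.)
Using ∫₀^∞ rⁿ e^(−αr) dr = n!/αⁿ⁺¹, with Ψ = A·(1 − r/(3a))·e^(−r/(2a)), the integral evaluates to A²·[8·π·a^3/3].
Substituting a = 4.60 gives A² = 0.001226, so A = 0.03502.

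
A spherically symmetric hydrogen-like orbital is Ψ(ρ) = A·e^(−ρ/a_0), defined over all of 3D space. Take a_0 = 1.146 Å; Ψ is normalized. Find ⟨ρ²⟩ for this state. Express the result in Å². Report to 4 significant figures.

By definition ⟨ρ²⟩ = ∫ ρ^2 |Ψ(ρ)|² 4πρ² dρ.
Evaluating both integrals, ⟨ρ²⟩ = 3·a_0^2.
Putting a_0 = 1.146 gives 3.9399.

⟨ρ^2⟩ ≈ 3.940 Å^2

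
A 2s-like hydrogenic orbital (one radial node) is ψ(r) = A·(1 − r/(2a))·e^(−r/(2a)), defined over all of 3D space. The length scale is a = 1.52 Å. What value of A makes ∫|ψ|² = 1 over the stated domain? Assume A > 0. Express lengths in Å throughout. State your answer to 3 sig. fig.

A ≈ 0.106 Å^(-3/2)

Normalization requires ∫|ψ|² 4πr² dr = 1, integrated from 0 to ∞.
(Spherical symmetry: dV = 4πr² dr.)
Using ∫₀^∞ rⁿ e^(−αr) dr = n!/αⁿ⁺¹, carrying out the integral gives A² · 8·π·a^3.
Hence A² = 1/[8·π·a^3].
Substituting a = 1.52 gives A² = 0.01133, so A = 0.1064.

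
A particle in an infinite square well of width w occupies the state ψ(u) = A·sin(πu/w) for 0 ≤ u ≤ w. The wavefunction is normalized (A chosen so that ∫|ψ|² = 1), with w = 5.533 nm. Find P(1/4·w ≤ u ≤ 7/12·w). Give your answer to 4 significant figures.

The probability is P = ∫ |ψ|² du over [1/4·w, 7/12·w].
The normalization integral ∫|ψ|²du over the whole domain equals w/2·A², and A² cancels in the ratio.
In terms of t = u/w (A² and the length scale cancel between numerator and denominator), P = [∫_{1/4}^{7/12} sin(π·t)^2 dt] / [∫_{0}^{1} sin(π·t)^2 dt].
Using ∫ sin(π·t)^2 dt = t/2 - sin(2·π·t)/(4·π), the numerator is 3/(8·π) + 1/6 and the denominator is 1/2.
This works out to P = (9 + 4·π)/(12·π).

P ≈ 0.5721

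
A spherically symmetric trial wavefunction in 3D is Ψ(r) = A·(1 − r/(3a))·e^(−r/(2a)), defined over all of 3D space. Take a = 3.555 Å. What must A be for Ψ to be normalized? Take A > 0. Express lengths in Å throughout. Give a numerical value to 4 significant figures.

A ≈ 0.05154 Å^(-3/2)

The normalization condition is ∫|Ψ|² 4πr² dr = 1 from 0 to ∞.
The angular integral contributes 4π, leaving ∫₀^∞ r²|Ψ|² dr.
With ∫₀^∞ r^4 e^(−αr) dr = 4!/α^5, ∫|Ψ|² 4πr² dr = A²·(8·π·a^3/3).
So A² = (8·π·a^3/3)^(−1).
Substituting a = 3.555 gives A² = 0.0026568, so A = 0.051544.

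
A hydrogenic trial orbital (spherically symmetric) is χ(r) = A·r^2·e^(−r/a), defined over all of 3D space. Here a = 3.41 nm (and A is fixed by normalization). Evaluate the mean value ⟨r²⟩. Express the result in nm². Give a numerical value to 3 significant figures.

The expectation value is the |χ|²-weighted average of r^2: ∫ r^2|χ|² 4πr² dr.
With ∫₀^∞ r^8 e^(−αr) dr = 8!/α^9, since the A² factors cancel between numerator and denominator, ⟨r²⟩ = 14·a^2.
With a = 3.41, ⟨r^2⟩ = 162.8.

⟨r^2⟩ ≈ 163 nm^2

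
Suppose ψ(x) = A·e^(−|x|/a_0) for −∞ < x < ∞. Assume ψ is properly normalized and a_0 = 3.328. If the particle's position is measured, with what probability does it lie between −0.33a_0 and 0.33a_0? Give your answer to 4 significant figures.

P ≈ 0.4831

The probability is P = ∫ |ψ|² dx over [−0.33a_0, 0.33a_0].
Since A² = 1/(a_0), this is the region integral divided by the full normalization integral.
Both integrals are even about x = 0, so only the x ≥ 0 halves are needed (the factors of 2 cancel). In terms of u = x/a_0 (A² and the length scale cancel between numerator and denominator), P = [∫_{0}^{0.33} e^(-2·u) du] / [∫_{0}^{∞} e^(-2·u) du].
With ∫ e^(-2·u) du = -e^(-2·u)/2 + C, the region integral is 1/2 - e^(-33/50)/2 and the full one is 1/2.
This works out to P = 0.48315.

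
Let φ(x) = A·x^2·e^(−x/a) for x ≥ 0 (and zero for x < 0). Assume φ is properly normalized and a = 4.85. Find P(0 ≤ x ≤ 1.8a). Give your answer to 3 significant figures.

|φ|² is the probability density, so P = ∫_{0}^{1.8a} |φ|² dx.
The normalization integral ∫|φ|²dx over the whole domain equals 3·a^5/4·A², and A² cancels in the ratio.
In terms of u = x/a (A² and the length scale cancel between numerator and denominator), P = [∫_{0}^{1.8} u^4·e^(-2·u) du] / [∫_{0}^{∞} u^4·e^(-2·u) du].
An antiderivative of u^4·e^(-2·u) is -(u^4/2 + u^3 + 3·u^2/2 + 3·u/2 + 3/4)·e^(-2·u); evaluating from 0 to 1.8 gives ≈ 0.22017, while the full integral is 3/4.
Taking the ratio, P = 0.2936.

P ≈ 0.294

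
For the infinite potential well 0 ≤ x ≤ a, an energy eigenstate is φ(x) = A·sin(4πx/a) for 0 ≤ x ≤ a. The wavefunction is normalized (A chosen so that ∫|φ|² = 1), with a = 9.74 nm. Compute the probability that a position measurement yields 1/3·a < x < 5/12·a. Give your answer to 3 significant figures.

|φ|² is the probability density, so P = ∫_{1/3·a}^{5/12·a} |φ|² dx.
The normalization integral ∫|φ|²dx over the whole domain equals a/2·A², and A² cancels in the ratio.
In terms of u = x/a (A² and the length scale cancel between numerator and denominator), P = [∫_{1/3}^{5/12} sin(4·π·u)^2 du] / [∫_{0}^{1} sin(4·π·u)^2 du].
Using ∫ sin(4·π·u)^2 du = u/2 - sin(4·π·u)·cos(4·π·u)/(8·π), the numerator is √(3)/(16·π) + 1/24 and the denominator is 1/2.
Evaluating gives P = (√(3)/8 + π/12)/π.

P ≈ 0.152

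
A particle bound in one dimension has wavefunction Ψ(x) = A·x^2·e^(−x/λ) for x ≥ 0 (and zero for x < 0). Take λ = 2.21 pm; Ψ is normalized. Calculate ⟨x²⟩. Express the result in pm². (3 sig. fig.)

⟨x^2⟩ ≈ 36.6 pm^2

⟨x²⟩ = ∫ x^2 |Ψ|² dx over the full domain.
Recall ∫₀^∞ x^m e^(−x/β) dx = m!·β^(m+1), since the A² factors cancel between numerator and denominator, ⟨x²⟩ = 15·λ^2/2.
Putting λ = 2.21 gives 36.63.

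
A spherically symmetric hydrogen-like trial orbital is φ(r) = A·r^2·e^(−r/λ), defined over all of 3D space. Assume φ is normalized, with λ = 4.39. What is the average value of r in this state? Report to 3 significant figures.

⟨r⟩ ≈ 15.4

The expectation value is the |φ|²-weighted average of r: ∫ r|φ|² 4πr² dr.
Using ∫₀^∞ rⁿ e^(−αr) dr = n!/αⁿ⁺¹, the ratio of the moment integral to the normalization integral gives ⟨r⟩ = 7·λ/2.
Putting λ = 4.39 gives 15.37.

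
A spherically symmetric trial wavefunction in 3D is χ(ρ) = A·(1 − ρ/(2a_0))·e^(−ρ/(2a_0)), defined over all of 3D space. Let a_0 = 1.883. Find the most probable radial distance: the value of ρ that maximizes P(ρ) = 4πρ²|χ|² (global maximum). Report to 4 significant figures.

ρ ≈ 9.860

Differentiate P(ρ) = 4πρ²|χ|² with respect to ρ and set to zero.
Solving yields ρ = a_0·(√(5) + 3).
With a_0 = 1.883, the most probable radial distance is 9.8595.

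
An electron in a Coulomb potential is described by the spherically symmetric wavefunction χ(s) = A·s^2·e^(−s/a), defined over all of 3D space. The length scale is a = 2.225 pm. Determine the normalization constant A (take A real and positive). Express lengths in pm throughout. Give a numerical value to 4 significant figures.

We need A² ∫|f|² 4πs² ds = 1, taking the integral from 0 to ∞.
With ∫₀^∞ s^6 e^(−αs) ds = 6!/α^7, ∫|χ|² 4πs² ds = A²·(45·π·a^7/2).
Hence A² = 1/[45·π·a^7/2].
With a = 2.225: A² = 0.000052403 and A = 0.0072390.

A ≈ 0.007239 pm^(-7/2)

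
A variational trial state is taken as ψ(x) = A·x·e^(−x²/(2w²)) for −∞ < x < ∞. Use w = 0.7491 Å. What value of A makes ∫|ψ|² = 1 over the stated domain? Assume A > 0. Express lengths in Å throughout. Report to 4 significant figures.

We need A² ∫|f|² dx = 1, taking the integral from −∞ to ∞.
Using the Gaussian integral ∫_{−∞}^{∞} e^(−αx²) dx = √(π/α), the integral (without the A² prefactor) comes out to √(π)·w^3/2.
So A² = (√(π)·w^3/2)^(−1).
Plugging in w = 0.7491 yields A = 1.6384.

A ≈ 1.638 Å^(-3/2)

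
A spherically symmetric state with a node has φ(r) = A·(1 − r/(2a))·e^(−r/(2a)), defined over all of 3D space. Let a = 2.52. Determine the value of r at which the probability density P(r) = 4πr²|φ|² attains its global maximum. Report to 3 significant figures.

The maximum of P(r) = 4πr²|φ|² occurs where its derivative vanishes.
Solving yields r = a·(√(5) + 3).
With a = 2.52, the most probable radial distance is 13.19.

r ≈ 13.2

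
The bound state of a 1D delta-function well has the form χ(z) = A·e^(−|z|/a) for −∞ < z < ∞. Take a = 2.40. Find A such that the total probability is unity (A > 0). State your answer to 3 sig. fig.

Require ∫ |χ|² dz = 1 over the whole domain.
Using ∫₀^∞ zⁿ e^(−αz) dz = n!/αⁿ⁺¹, with χ = A·e^(−|z|/a), the integral evaluates to A²·[a].
Hence A² = 1/[a].
Plugging in a = 2.40 yields A = 0.6455.

A ≈ 0.645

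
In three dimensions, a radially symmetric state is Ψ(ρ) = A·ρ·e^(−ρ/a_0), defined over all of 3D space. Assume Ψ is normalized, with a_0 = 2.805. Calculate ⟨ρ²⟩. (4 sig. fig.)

⟨ρ²⟩ = ∫ ρ^2 |Ψ|² 4πρ² dρ over the full domain.
With ∫₀^∞ ρ^6 e^(−αρ) dρ = 6!/α^7, evaluating both integrals, ⟨ρ²⟩ = 15·a_0^2/2.
Putting a_0 = 2.805 gives 59.010.

⟨ρ^2⟩ ≈ 59.01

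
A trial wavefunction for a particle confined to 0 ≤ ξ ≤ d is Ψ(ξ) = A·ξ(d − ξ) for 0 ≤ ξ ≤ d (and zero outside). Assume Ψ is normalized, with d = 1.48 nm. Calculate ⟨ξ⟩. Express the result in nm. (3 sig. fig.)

⟨ξ⟩ = ∫ ξ |Ψ|² dξ over the full domain.
Expanding the polynomial and integrating term by term, since the A² factors cancel between numerator and denominator, ⟨ξ⟩ = d/2.
With d = 1.48, ⟨ξ⟩ = 0.7400.

⟨ξ⟩ ≈ 0.740 nm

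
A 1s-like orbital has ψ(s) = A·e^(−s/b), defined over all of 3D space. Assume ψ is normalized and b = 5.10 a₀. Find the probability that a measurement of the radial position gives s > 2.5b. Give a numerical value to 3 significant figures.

P = ∫ |ψ|² 4πs² ds over s > 2.5b.
The full normalization integral is A²·[π·b^3] = 1, fixing A².
Let u = s/b; then A², 4π and the length scale all cancel, so P = ∫_{2.5}^{∞} u^2·e^(-2·u) du ÷ ∫_{0}^{∞} u^2·e^(-2·u) du.
Using ∫ u^2·e^(-2·u) du = -(2·u^2 + 2·u + 1)·e^(-2·u)/4, the numerator is 37·e^(-5)/8 and the denominator is 1/4.
The region integral divided by the full integral gives P = 0.1247.

P ≈ 0.125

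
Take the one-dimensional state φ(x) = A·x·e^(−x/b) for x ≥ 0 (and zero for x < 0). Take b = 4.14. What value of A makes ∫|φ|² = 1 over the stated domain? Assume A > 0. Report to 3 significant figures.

Require ∫ |φ|² dx = 1 over the whole domain.
Carrying out the integral gives A² · b^3/4.
Setting this equal to 1 gives A² = 1/(b^3/4).
Substituting b = 4.14 gives A² = 0.05637, so A = 0.2374.

A ≈ 0.237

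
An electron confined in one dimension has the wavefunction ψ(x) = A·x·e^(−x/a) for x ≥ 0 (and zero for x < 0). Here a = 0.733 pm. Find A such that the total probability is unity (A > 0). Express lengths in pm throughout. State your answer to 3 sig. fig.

We need A² ∫|f|² dx = 1, taking the integral from 0 to ∞.
Carrying out the integral gives A² · a^3/4.
Plugging in a = 0.733 yields A = 3.187.

A ≈ 3.19 pm^(-3/2)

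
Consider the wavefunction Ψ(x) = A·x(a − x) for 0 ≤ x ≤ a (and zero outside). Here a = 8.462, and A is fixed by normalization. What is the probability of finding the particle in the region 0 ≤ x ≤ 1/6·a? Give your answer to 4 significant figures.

P ≈ 0.03549

The probability is P = ∫ |Ψ|² dx over [0, 1/6·a].
With A² fixed by ∫|Ψ|² = 1, i.e. A² = (a^5/30)^(−1), substitute and integrate.
In terms of u = x/a (A² and the length scale cancel between numerator and denominator), P = [∫_{0}^{1/6} u^2·(1 - u)^2 du] / [∫_{0}^{1} u^2·(1 - u)^2 du].
An antiderivative of u^2·(1 - u)^2 is u^3·(6·u^2 - 15·u + 10)/30; evaluating from 0 to 1/6 gives ≈ 0.00118313, while the full integral is 1/30.
Evaluating gives P = 23/648.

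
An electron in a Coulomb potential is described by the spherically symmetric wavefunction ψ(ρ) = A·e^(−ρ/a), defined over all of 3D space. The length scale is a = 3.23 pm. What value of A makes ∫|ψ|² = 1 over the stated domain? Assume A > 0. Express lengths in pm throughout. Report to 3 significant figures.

A ≈ 0.0972 pm^(-3/2)

The normalization condition is ∫|ψ|² 4πρ² dρ = 1 from 0 to ∞.
Recall ∫₀^∞ ρ^m e^(−ρ/β) dρ = m!·β^(m+1), carrying out the integral gives A² · π·a^3.
Hence A² = 1/[π·a^3].
With a = 3.23: A² = 0.009446 and A = 0.09719.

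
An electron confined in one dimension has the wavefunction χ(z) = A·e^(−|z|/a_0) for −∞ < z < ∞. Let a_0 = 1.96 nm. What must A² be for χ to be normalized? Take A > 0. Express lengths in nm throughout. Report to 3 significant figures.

The normalization condition is ∫|χ|² dz = 1 from −∞ to ∞.
With χ = A·e^(−|z|/a_0), the integral evaluates to A²·[a_0].
Setting this equal to 1 gives A² = 1/(a_0).
With a_0 = 1.96: A² = 0.5102 and A = 0.7143.

A^2 ≈ 0.510 nm^(-1)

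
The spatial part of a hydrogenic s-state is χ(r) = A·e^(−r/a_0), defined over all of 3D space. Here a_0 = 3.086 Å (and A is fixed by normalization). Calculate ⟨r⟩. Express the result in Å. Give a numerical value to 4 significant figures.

⟨r⟩ ≈ 4.629 Å

The expectation value is the |χ|²-weighted average of r: ∫ r|χ|² 4πr² dr.
Evaluating both integrals, ⟨r⟩ = 3·a_0/2.
Putting a_0 = 3.086 gives 4.6290.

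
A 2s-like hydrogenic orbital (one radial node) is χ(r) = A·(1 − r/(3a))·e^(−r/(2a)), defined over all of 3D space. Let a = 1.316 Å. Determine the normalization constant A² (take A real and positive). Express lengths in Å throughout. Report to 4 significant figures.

A^2 ≈ 0.05237 Å^(-3)

Normalization requires ∫|χ|² 4πr² dr = 1, integrated from 0 to ∞.
Carrying out the integral gives A² · 8·π·a^3/3.
So A² = (8·π·a^3/3)^(−1).
Plugging in a = 1.316 yields A = 0.22885.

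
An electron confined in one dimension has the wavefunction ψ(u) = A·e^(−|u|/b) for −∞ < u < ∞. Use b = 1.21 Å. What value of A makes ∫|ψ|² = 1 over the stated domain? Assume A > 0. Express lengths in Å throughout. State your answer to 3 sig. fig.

A ≈ 0.909 Å^(-1/2)

Require ∫ |ψ|² du = 1 over the whole domain.
With ∫₀^∞ u^0 e^(−αu) du = 0!/α^1, the integral (without the A² prefactor) comes out to b.
Setting this equal to 1 gives A² = 1/(b).
Substituting b = 1.21 gives A² = 0.8264, so A = 0.9091.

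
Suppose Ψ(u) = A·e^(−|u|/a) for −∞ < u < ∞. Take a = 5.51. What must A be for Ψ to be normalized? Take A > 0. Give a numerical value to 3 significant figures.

We need A² ∫|f|² du = 1, taking the integral from −∞ to ∞.
Using ∫₀^∞ uⁿ e^(−αu) du = n!/αⁿ⁺¹, the integral (without the A² prefactor) comes out to a.
So A² = (a)^(−1).
Substituting a = 5.51 gives A² = 0.1815, so A = 0.4260.

A ≈ 0.426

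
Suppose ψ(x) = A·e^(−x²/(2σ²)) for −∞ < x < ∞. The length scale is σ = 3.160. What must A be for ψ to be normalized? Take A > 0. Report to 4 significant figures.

We need A² ∫|f|² dx = 1, taking the integral from −∞ to ∞.
Differentiating ∫e^(−αx²) dx = √(π/α) under α to get the higher moments, the integral (without the A² prefactor) comes out to √(π)·σ.
Plugging in σ = 3.160 yields A = 0.42254.

A ≈ 0.4225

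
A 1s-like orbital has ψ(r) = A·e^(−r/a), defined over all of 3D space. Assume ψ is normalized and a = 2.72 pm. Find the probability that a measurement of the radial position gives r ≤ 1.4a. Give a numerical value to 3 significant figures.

P ≈ 0.531

P = ∫ |ψ|² 4πr² dr over r ≤ 1.4a.
Normalization gives A² = 1/(π·a^3).
In terms of u = r/a (A², 4π and the length scale all cancel between numerator and denominator), P = [∫_{0}^{1.4} u^2·e^(-2·u) du] / [∫_{0}^{∞} u^2·e^(-2·u) du].
An antiderivative of u^2·e^(-2·u) is -(2·u^2 + 2·u + 1)·e^(-2·u)/4; evaluating from 0 to 1.4 gives 1/4 - 193·e^(-14/5)/100, while the full integral is 1/4.
The region integral divided by the full integral gives P = 0.5305.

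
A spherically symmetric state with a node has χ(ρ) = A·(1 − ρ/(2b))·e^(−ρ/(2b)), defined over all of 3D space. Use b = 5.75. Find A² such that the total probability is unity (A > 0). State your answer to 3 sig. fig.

A^2 ≈ 0.000209

The normalization condition is ∫|χ|² 4πρ² dρ = 1 from 0 to ∞.
In 3D with spherical symmetry the volume element is 4πρ² dρ.
With χ = A·(1 − ρ/(2b))·e^(−ρ/(2b)), the integral evaluates to A²·[8·π·b^3].
Substituting b = 5.75 gives A² = 0.0002093, so A = 0.01447.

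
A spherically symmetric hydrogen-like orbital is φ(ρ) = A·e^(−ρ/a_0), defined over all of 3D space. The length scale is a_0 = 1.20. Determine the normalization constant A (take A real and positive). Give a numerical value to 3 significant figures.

The normalization condition is ∫|φ|² 4πρ² dρ = 1 from 0 to ∞.
The angular integral contributes 4π, leaving ∫₀^∞ ρ²|φ|² dρ.
The integral (without the A² prefactor) comes out to π·a_0^3.
Hence A² = 1/[π·a_0^3].
With a_0 = 1.20: A² = 0.1842 and A = 0.4292.

A ≈ 0.429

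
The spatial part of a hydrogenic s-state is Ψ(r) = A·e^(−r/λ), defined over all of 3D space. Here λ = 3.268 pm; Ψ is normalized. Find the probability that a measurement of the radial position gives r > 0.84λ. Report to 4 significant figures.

P ≈ 0.7625

P = ∫ |Ψ|² 4πr² dr over r > 0.84λ.
A² is fixed by ∫₀^∞ 4πr²|Ψ|² dr = 1, i.e. A² = (π·λ^3)^(−1).
Let u = r/λ; then A², 4π and the length scale all cancel, so P = ∫_{0.84}^{∞} u^2·e^(-2·u) du ÷ ∫_{0}^{∞} u^2·e^(-2·u) du.
Using ∫ u^2·e^(-2·u) du = -(2·u^2 + 2·u + 1)·e^(-2·u)/4, the numerator is 2557·e^(-42/25)/2500 and the denominator is 1/4.
Taking the ratio yields P = 0.76249.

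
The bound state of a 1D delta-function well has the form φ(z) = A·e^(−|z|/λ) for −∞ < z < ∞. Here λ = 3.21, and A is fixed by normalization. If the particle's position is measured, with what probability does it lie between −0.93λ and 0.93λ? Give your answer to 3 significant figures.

P = ∫_{−0.93λ}^{0.93λ} |φ(z)|² dz.
With A² fixed by ∫|φ|² = 1, i.e. A² = (λ)^(−1), substitute and integrate.
Both integrals are even about z = 0, so only the z ≥ 0 halves are needed (the factors of 2 cancel). In terms of u = z/λ (A² and the length scale cancel between numerator and denominator), P = [∫_{0}^{0.93} e^(-2·u) du] / [∫_{0}^{∞} e^(-2·u) du].
An antiderivative of e^(-2·u) is -e^(-2·u)/2; evaluating from 0 to 0.93 gives 1/2 - e^(-93/50)/2, while the full integral is 1/2.
Evaluating gives P = 0.8443.

P ≈ 0.844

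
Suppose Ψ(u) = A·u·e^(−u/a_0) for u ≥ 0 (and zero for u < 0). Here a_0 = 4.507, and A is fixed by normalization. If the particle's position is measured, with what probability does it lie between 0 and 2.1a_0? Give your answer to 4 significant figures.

P ≈ 0.7898

|Ψ|² is the probability density, so P = ∫_{0}^{2.1a_0} |Ψ|² du.
Since A² = 1/(a_0^3/4), this is the region integral divided by the full normalization integral.
Substituting t = u/a_0, A² and the length scale cancel in the ratio: P = ∫_{0}^{2.1} t^2·e^(-2·t) dt / ∫_{0}^{∞} t^2·e^(-2·t) dt.
Using ∫ t^2·e^(-2·t) dt = -(2·t^2 + 2·t + 1)·e^(-2·t)/4, the numerator is 1/4 - 701·e^(-21/5)/200 and the denominator is 1/4.
Taking the ratio, P = 0.78976.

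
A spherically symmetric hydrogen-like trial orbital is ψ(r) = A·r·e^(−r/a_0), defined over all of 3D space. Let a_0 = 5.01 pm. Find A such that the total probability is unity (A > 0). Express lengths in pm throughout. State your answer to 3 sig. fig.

A ≈ 0.00580 pm^(-5/2)

We need A² ∫|f|² 4πr² dr = 1, taking the integral from 0 to ∞.
In 3D with spherical symmetry the volume element is 4πr² dr.
The integral (without the A² prefactor) comes out to 3·π·a_0^5.
Substituting a_0 = 5.01 gives A² = 0.00003362, so A = 0.005798.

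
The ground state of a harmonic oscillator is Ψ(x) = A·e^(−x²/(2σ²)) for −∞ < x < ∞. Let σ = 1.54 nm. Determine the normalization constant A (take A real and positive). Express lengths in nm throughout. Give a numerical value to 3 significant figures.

The normalization condition is ∫|Ψ|² dx = 1 from −∞ to ∞.
With Ψ = A·e^(−x²/(2σ²)), the integral evaluates to A²·[√(π)·σ].
Setting this equal to 1 gives A² = 1/(√(π)·σ).
Substituting σ = 1.54 gives A² = 0.3664, so A = 0.6053.

A ≈ 0.605 nm^(-1/2)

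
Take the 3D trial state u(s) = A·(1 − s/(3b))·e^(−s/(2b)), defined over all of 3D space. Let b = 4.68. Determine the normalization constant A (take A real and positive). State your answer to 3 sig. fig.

We need A² ∫|f|² 4πs² ds = 1, taking the integral from 0 to ∞.
(Spherical symmetry: dV = 4πs² ds.)
Recall ∫₀^∞ s^m e^(−s/β) ds = m!·β^(m+1), carrying out the integral gives A² · 8·π·b^3/3.
Setting this equal to 1 gives A² = 1/(8·π·b^3/3).
Plugging in b = 4.68 yields A = 0.03412.

A ≈ 0.0341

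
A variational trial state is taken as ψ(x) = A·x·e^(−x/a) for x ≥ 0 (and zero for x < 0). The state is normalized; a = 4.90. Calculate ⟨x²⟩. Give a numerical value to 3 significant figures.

⟨x^2⟩ ≈ 72.0

The expectation value is the |ψ|²-weighted average of x^2: ∫ x^2|ψ|² dx.
Evaluating both integrals, ⟨x²⟩ = 3·a^2.
Putting a = 4.90 gives 72.03.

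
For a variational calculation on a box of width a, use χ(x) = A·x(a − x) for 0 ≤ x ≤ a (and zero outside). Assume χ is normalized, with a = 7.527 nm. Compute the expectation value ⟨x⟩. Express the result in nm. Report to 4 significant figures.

⟨x⟩ = ∫ x |χ|² dx over the full domain.
Expanding the polynomial and integrating term by term, since the A² factors cancel between numerator and denominator, ⟨x⟩ = a/2.
Putting a = 7.527 gives 3.7635.

⟨x⟩ ≈ 3.764 nm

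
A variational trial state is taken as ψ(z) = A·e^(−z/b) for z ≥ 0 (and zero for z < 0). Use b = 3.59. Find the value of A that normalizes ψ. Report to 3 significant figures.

The normalization condition is ∫|ψ|² dz = 1 from 0 to ∞.
The integral (without the A² prefactor) comes out to b/2.
Hence A² = 1/[b/2].
With b = 3.59: A² = 0.5571 and A = 0.7464.

A ≈ 0.746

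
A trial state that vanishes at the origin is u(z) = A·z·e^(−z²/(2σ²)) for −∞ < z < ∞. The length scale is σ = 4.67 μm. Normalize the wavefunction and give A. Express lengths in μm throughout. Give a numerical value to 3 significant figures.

The normalization condition is ∫|u|² dz = 1 from −∞ to ∞.
Differentiating ∫e^(−αz²) dz = √(π/α) under α to get the higher moments, the integral (without the A² prefactor) comes out to √(π)·σ^3/2.
So A² = (√(π)·σ^3/2)^(−1).
Plugging in σ = 4.67 yields A = 0.1053.

A ≈ 0.105 μm^(-3/2)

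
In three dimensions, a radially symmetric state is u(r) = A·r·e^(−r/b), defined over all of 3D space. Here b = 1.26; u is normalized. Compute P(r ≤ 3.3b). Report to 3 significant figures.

P = ∫ |u|² 4πr² dr over r ≤ 3.3b.
The full normalization integral is A²·[3·π·b^5] = 1, fixing A².
In terms of t = r/b (A², 4π and the length scale all cancel between numerator and denominator), P = [∫_{0}^{3.3} t^4·e^(-2·t) dt] / [∫_{0}^{∞} t^4·e^(-2·t) dt].
An antiderivative of t^4·e^(-2·t) is -(t^4/2 + t^3 + 3·t^2/2 + 3·t/2 + 3/4)·e^(-2·t); evaluating from 0 to 3.3 gives ≈ 0.59047, while the full integral is 3/4.
This evaluates to P = 0.7873.

P ≈ 0.787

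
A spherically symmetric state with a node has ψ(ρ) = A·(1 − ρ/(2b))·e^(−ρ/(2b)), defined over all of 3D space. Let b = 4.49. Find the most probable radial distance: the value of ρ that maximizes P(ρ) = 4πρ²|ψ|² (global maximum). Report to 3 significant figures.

Set d/dρ [P(ρ) = 4πρ²|ψ|²] = 0 and solve for ρ > 0.
Solving yields ρ = b·(√(5) + 3).
With b = 4.49, the most probable radial distance is 23.51.

ρ ≈ 23.5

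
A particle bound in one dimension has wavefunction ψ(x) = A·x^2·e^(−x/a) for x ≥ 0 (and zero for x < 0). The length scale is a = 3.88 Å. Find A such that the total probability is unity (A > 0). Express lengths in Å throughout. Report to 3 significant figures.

Normalization requires ∫|ψ|² dx = 1, integrated from 0 to ∞.
Carrying out the integral gives A² · 3·a^5/4.
Setting this equal to 1 gives A² = 1/(3·a^5/4).
Substituting a = 3.88 gives A² = 0.001516, so A = 0.03894.

A ≈ 0.0389 Å^(-5/2)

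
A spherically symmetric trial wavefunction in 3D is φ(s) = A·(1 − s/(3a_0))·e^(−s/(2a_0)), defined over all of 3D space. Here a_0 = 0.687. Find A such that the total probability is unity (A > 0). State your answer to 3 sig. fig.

A ≈ 0.607

We need A² ∫|f|² 4πs² ds = 1, taking the integral from 0 to ∞.
(Spherical symmetry: dV = 4πs² ds.)
Using ∫₀^∞ sⁿ e^(−αs) ds = n!/αⁿ⁺¹, with φ = A·(1 − s/(3a_0))·e^(−s/(2a_0)), the integral evaluates to A²·[8·π·a_0^3/3].
With a_0 = 0.687: A² = 0.3681 and A = 0.6067.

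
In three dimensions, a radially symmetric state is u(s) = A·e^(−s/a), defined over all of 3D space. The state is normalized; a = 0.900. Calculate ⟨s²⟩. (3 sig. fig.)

⟨s^2⟩ ≈ 2.43

The expectation value is the |u|²-weighted average of s^2: ∫ s^2|u|² 4πs² ds.
The ratio of the moment integral to the normalization integral gives ⟨s²⟩ = 3·a^2.
Putting a = 0.900 gives 2.430.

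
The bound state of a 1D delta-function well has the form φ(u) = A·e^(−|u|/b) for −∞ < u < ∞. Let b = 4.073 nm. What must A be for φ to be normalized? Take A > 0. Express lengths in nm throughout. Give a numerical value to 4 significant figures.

A ≈ 0.4955 nm^(-1/2)

We need A² ∫|f|² du = 1, taking the integral from −∞ to ∞.
With ∫₀^∞ u^0 e^(−αu) du = 0!/α^1, ∫|φ|² du = A²·(b).
With b = 4.073: A² = 0.24552 and A = 0.49550.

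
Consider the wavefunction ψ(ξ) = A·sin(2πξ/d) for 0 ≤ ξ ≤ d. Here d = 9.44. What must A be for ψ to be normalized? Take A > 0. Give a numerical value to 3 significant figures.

Normalization requires ∫|ψ|² dξ = 1, integrated from 0 to d.
Using sin²θ = (1 − cos 2θ)/2, carrying out the integral gives A² · d/2.
So A² = (d/2)^(−1).
Substituting d = 9.44 gives A² = 0.2119, so A = 0.4603.

A ≈ 0.460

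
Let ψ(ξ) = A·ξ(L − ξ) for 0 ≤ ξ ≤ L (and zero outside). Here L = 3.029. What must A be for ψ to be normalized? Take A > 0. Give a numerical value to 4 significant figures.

We need A² ∫|f|² dξ = 1, taking the integral from 0 to L.
Expanding the polynomial and integrating term by term, with ψ = A·ξ(L − ξ), the integral evaluates to A²·[L^5/30].
Setting this equal to 1 gives A² = 1/(L^5/30).
Substituting L = 3.029 gives A² = 0.11766, so A = 0.34301.

A ≈ 0.3430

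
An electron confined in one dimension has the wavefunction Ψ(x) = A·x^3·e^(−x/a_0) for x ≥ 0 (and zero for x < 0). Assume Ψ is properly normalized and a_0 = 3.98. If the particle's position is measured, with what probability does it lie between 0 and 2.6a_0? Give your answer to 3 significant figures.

P ≈ 0.268

P = ∫_{0}^{2.6a_0} |Ψ(x)|² dx.
The normalization integral ∫|Ψ|²dx over the whole domain equals 45·a_0^7/8·A², and A² cancels in the ratio.
Let u = x/a_0; then A² and the length scale cancel, so P = ∫_{0}^{2.6} u^6·e^(-2·u) du ÷ ∫_{0}^{∞} u^6·e^(-2·u) du.
With ∫ u^6·e^(-2·u) du = -(4·u^6 + 12·u^5 + 30·u^4 + 60·u^3 + 90·u^2 + 90·u + 45)·e^(-2·u)/8 + C, the region integral is ≈ 1.5053 and the full one is 45/8.
This works out to P = 0.2676.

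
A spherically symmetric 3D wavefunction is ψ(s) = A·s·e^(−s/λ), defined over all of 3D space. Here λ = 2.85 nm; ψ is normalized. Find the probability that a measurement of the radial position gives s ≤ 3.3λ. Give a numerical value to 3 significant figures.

With dV = 4πs²ds, the probability is ∫|ψ|² dV over s ≤ 3.3λ.
Normalization gives A² = 1/(3·π·λ^5).
Substituting u = s/λ, A², 4π and the length scale all cancel in the ratio: P = ∫_{0}^{3.3} u^4·e^(-2·u) du / ∫_{0}^{∞} u^4·e^(-2·u) du.
An antiderivative of u^4·e^(-2·u) is -(u^4/2 + u^3 + 3·u^2/2 + 3·u/2 + 3/4)·e^(-2·u); evaluating from 0 to 3.3 gives ≈ 0.59047, while the full integral is 3/4.
Taking the ratio yields P = 0.7873.

P ≈ 0.787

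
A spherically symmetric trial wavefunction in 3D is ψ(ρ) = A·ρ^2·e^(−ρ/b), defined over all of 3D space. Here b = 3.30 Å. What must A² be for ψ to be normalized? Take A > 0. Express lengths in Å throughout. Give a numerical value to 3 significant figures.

A^2 ≈ 0.00000332 Å^(-7)

We need A² ∫|f|² 4πρ² dρ = 1, taking the integral from 0 to ∞.
Using ∫₀^∞ ρⁿ e^(−αρ) dρ = n!/αⁿ⁺¹, carrying out the integral gives A² · 45·π·b^7/2.
Hence A² = 1/[45·π·b^7/2].
With b = 3.30: A² = 0.000003319 and A = 0.001822.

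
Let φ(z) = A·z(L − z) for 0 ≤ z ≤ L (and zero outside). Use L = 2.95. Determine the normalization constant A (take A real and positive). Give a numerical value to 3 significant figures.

A ≈ 0.366

Require ∫ |φ|² dz = 1 over the whole domain.
Expanding the polynomial and integrating term by term, the integral (without the A² prefactor) comes out to L^5/30.
With L = 2.95: A² = 0.1343 and A = 0.3664.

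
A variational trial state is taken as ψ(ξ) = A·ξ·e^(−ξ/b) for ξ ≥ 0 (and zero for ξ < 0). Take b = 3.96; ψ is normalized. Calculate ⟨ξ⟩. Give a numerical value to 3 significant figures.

The expectation value is the |ψ|²-weighted average of ξ: ∫ ξ|ψ|² dξ.
Using ∫₀^∞ ξⁿ e^(−αξ) dξ = n!/αⁿ⁺¹, the ratio of the moment integral to the normalization integral gives ⟨ξ⟩ = 3·b/2.
Putting b = 3.96 gives 5.940.

⟨ξ⟩ ≈ 5.94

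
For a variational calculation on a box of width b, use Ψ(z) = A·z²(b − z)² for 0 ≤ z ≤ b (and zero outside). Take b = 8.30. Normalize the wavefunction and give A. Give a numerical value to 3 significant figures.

A ≈ 0.00184

Require ∫ |Ψ|² dz = 1 over the whole domain.
Expanding the polynomial and integrating term by term, with Ψ = A·z²(b − z)², the integral evaluates to A²·[b^9/630].
Hence A² = 1/[b^9/630].
Plugging in b = 8.30 yields A = 0.001836.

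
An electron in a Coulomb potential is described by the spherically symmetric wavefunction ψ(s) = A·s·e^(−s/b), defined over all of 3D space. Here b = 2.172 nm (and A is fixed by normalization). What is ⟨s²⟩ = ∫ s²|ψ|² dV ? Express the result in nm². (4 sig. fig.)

The expectation value is the |ψ|²-weighted average of s^2: ∫ s^2|ψ|² 4πs² ds.
Using ∫₀^∞ sⁿ e^(−αs) ds = n!/αⁿ⁺¹, evaluating both integrals, ⟨s²⟩ = 15·b^2/2.
With b = 2.172, ⟨s^2⟩ = 35.382.

⟨s^2⟩ ≈ 35.38 nm^2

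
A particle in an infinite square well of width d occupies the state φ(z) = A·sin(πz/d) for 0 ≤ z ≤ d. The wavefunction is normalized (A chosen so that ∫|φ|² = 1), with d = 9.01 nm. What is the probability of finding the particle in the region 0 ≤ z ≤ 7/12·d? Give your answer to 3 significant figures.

|φ|² is the probability density, so P = ∫_{0}^{7/12·d} |φ|² dz.
Since A² = 1/(d/2), this is the region integral divided by the full normalization integral.
Substituting u = z/d, A² and the length scale cancel in the ratio: P = ∫_{0}^{7/12} sin(π·u)^2 du / ∫_{0}^{1} sin(π·u)^2 du.
An antiderivative of sin(π·u)^2 is u/2 - sin(2·π·u)/(4·π); evaluating from 0 to 7/12 gives 1/(8·π) + 7/24, while the full integral is 1/2.
The result is P = (3 + 7·π)/(12·π).

P ≈ 0.663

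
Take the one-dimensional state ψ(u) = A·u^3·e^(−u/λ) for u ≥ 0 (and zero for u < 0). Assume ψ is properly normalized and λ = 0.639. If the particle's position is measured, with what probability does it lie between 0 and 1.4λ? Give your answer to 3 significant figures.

P ≈ 0.0244

P = ∫_{0}^{1.4λ} |ψ(u)|² du.
With A² fixed by ∫|ψ|² = 1, i.e. A² = (45·λ^7/8)^(−1), substitute and integrate.
In terms of t = u/λ (A² and the length scale cancel between numerator and denominator), P = [∫_{0}^{1.4} t^6·e^(-2·t) dt] / [∫_{0}^{∞} t^6·e^(-2·t) dt].
With ∫ t^6·e^(-2·t) dt = -(4·t^6 + 12·t^5 + 30·t^4 + 60·t^3 + 90·t^2 + 90·t + 45)·e^(-2·t)/8 + C, the region integral is ≈ 0.13731 and the full one is 45/8.
This works out to P = 0.02441.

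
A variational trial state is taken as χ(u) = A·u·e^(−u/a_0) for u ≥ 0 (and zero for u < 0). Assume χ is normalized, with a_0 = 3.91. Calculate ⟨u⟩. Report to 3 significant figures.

The expectation value is the |χ|²-weighted average of u: ∫ u|χ|² du.
The ratio of the moment integral to the normalization integral gives ⟨u⟩ = 3·a_0/2.
Putting a_0 = 3.91 gives 5.865.

⟨u⟩ ≈ 5.87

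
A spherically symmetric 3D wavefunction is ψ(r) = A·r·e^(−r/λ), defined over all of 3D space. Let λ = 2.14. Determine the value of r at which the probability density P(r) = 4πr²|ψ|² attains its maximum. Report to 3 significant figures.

The maximum of P(r) = 4πr²|ψ|² occurs where its derivative vanishes.
This gives r = 2·λ.
With λ = 2.14, the most probable radial distance is 4.280.

r ≈ 4.28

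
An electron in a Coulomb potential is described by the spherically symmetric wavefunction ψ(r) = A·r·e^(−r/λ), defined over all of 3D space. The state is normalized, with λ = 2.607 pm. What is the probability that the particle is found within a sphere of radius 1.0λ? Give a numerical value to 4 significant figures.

With dV = 4πr²dr, the probability is ∫|ψ|² dV over r ≤ 1.0λ.
A² is fixed by ∫₀^∞ 4πr²|ψ|² dr = 1, i.e. A² = (3·π·λ^5)^(−1).
Let u = r/λ; then A², 4π and the length scale all cancel, so P = ∫_{0}^{1.0} u^4·e^(-2·u) du ÷ ∫_{0}^{∞} u^4·e^(-2·u) du.
An antiderivative of u^4·e^(-2·u) is -(u^4/2 + u^3 + 3·u^2/2 + 3·u/2 + 3/4)·e^(-2·u); evaluating from 0 to 1.0 gives 3/4 - 21·e^(-2)/4, while the full integral is 3/4.
This evaluates to P = 0.052653.

P ≈ 0.05265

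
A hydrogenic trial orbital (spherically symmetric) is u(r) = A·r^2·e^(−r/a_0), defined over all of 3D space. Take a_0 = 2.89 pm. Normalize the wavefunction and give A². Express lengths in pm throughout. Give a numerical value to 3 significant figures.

A^2 ≈ 0.00000840 pm^(-7)

The normalization condition is ∫|u|² 4πr² dr = 1 from 0 to ∞.
The integral (without the A² prefactor) comes out to 45·π·a_0^7/2.
Substituting a_0 = 2.89 gives A² = 0.000008402, so A = 0.002899.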